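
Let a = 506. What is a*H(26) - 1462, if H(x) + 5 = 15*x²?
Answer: 5126848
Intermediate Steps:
H(x) = -5 + 15*x²
a*H(26) - 1462 = 506*(-5 + 15*26²) - 1462 = 506*(-5 + 15*676) - 1462 = 506*(-5 + 10140) - 1462 = 506*10135 - 1462 = 5128310 - 1462 = 5126848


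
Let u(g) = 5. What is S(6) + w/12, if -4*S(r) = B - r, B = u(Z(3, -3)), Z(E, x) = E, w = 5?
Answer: ⅔ ≈ 0.66667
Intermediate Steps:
B = 5
S(r) = -5/4 + r/4 (S(r) = -(5 - r)/4 = -5/4 + r/4)
S(6) + w/12 = (-5/4 + (¼)*6) + 5/12 = (-5/4 + 3/2) + 5*(1/12) = ¼ + 5/12 = ⅔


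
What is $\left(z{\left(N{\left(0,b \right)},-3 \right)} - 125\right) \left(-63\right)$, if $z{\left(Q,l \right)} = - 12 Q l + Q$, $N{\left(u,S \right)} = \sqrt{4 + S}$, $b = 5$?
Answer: $882$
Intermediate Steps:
$z{\left(Q,l \right)} = Q - 12 Q l$ ($z{\left(Q,l \right)} = - 12 Q l + Q = Q - 12 Q l$)
$\left(z{\left(N{\left(0,b \right)},-3 \right)} - 125\right) \left(-63\right) = \left(\sqrt{4 + 5} \left(1 - -36\right) - 125\right) \left(-63\right) = \left(\sqrt{9} \left(1 + 36\right) - 125\right) \left(-63\right) = \left(3 \cdot 37 - 125\right) \left(-63\right) = \left(111 - 125\right) \left(-63\right) = \left(-14\right) \left(-63\right) = 882$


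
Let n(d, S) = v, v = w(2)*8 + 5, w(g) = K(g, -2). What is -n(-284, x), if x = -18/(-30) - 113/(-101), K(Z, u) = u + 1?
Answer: 3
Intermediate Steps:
K(Z, u) = 1 + u
w(g) = -1 (w(g) = 1 - 2 = -1)
x = 868/505 (x = -18*(-1/30) - 113*(-1/101) = ⅗ + 113/101 = 868/505 ≈ 1.7188)
v = -3 (v = -1*8 + 5 = -8 + 5 = -3)
n(d, S) = -3
-n(-284, x) = -1*(-3) = 3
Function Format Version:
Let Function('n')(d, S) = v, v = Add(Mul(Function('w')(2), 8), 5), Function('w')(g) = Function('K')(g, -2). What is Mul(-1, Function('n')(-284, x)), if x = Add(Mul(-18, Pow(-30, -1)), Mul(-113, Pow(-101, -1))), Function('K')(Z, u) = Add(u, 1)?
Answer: 3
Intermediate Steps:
Function('K')(Z, u) = Add(1, u)
Function('w')(g) = -1 (Function('w')(g) = Add(1, -2) = -1)
x = Rational(868, 505) (x = Add(Mul(-18, Rational(-1, 30)), Mul(-113, Rational(-1, 101))) = Add(Rational(3, 5), Rational(113, 101)) = Rational(868, 505) ≈ 1.7188)
v = -3 (v = Add(Mul(-1, 8), 5) = Add(-8, 5) = -3)
Function('n')(d, S) = -3
Mul(-1, Function('n')(-284, x)) = Mul(-1, -3) = 3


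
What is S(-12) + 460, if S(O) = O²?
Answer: 604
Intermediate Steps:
S(-12) + 460 = (-12)² + 460 = 144 + 460 = 604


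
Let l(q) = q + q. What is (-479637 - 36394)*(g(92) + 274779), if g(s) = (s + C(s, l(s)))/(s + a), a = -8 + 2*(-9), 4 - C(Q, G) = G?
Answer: -425381382323/3 ≈ -1.4179e+11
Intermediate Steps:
l(q) = 2*q
C(Q, G) = 4 - G
a = -26 (a = -8 - 18 = -26)
g(s) = (4 - s)/(-26 + s) (g(s) = (s + (4 - 2*s))/(s - 26) = (s + (4 - 2*s))/(-26 + s) = (4 - s)/(-26 + s))
(-479637 - 36394)*(g(92) + 274779) = (-479637 - 36394)*((4 - 1*92)/(-26 + 92) + 274779) = -516031*((4 - 92)/66 + 274779) = -516031*((1/66)*(-88) + 274779) = -516031*(-4/3 + 274779) = -516031*824333/3 = -425381382323/3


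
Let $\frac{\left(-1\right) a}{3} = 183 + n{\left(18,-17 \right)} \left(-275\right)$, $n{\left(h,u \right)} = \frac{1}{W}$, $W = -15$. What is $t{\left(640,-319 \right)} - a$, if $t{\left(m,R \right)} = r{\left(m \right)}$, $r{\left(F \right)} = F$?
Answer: $1244$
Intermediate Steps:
$t{\left(m,R \right)} = m$
$n{\left(h,u \right)} = - \frac{1}{15}$ ($n{\left(h,u \right)} = \frac{1}{-15} = - \frac{1}{15}$)
$a = -604$ ($a = - 3 \left(183 - - \frac{55}{3}\right) = - 3 \left(183 + \frac{55}{3}\right) = \left(-3\right) \frac{604}{3} = -604$)
$t{\left(640,-319 \right)} - a = 640 - -604 = 640 + 604 = 1244$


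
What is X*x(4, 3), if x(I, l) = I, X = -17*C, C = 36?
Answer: -2448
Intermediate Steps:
X = -612 (X = -17*36 = -612)
X*x(4, 3) = -612*4 = -2448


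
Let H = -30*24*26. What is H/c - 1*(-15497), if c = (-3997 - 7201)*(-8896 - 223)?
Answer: 791234674297/51057281 ≈ 15497.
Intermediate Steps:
H = -18720 (H = -720*26 = -18720)
c = 102114562 (c = -11198*(-9119) = 102114562)
H/c - 1*(-15497) = -18720/102114562 - 1*(-15497) = -18720*1/102114562 + 15497 = -9360/51057281 + 15497 = 791234674297/51057281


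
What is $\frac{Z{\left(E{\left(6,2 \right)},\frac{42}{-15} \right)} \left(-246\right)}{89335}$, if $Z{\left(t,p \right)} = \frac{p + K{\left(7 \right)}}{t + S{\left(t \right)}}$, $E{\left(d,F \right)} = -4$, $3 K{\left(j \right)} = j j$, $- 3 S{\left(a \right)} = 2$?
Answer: $\frac{3567}{446675} \approx 0.0079857$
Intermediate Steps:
$S{\left(a \right)} = - \frac{2}{3}$ ($S{\left(a \right)} = \left(- \frac{1}{3}\right) 2 = - \frac{2}{3}$)
$K{\left(j \right)} = \frac{j^{2}}{3}$ ($K{\left(j \right)} = \frac{j j}{3} = \frac{j^{2}}{3}$)
$Z{\left(t,p \right)} = \frac{\frac{49}{3} + p}{- \frac{2}{3} + t}$ ($Z{\left(t,p \right)} = \frac{p + \frac{7^{2}}{3}}{t - \frac{2}{3}} = \frac{p + \frac{1}{3} \cdot 49}{- \frac{2}{3} + t} = \frac{p + \frac{49}{3}}{- \frac{2}{3} + t} = \frac{\frac{49}{3} + p}{- \frac{2}{3} + t}$)
$\frac{Z{\left(E{\left(6,2 \right)},\frac{42}{-15} \right)} \left(-246\right)}{89335} = \frac{\frac{49 + 3 \frac{42}{-15}}{-2 + 3 \left(-4\right)} \left(-246\right)}{89335} = \frac{49 + 3 \cdot 42 \left(- \frac{1}{15}\right)}{-2 - 12} \left(-246\right) \frac{1}{89335} = \frac{49 + 3 \left(- \frac{14}{5}\right)}{-14} \left(-246\right) \frac{1}{89335} = - \frac{49 - \frac{42}{5}}{14} \left(-246\right) \frac{1}{89335} = \left(- \frac{1}{14}\right) \frac{203}{5} \left(-246\right) \frac{1}{89335} = \left(- \frac{29}{10}\right) \left(-246\right) \frac{1}{89335} = \frac{3567}{5} \cdot \frac{1}{89335} = \frac{3567}{446675}$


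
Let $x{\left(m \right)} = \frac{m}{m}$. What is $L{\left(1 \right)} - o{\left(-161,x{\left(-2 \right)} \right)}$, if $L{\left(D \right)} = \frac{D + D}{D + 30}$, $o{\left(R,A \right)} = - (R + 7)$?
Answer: $- \frac{4772}{31} \approx -153.94$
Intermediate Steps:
$x{\left(m \right)} = 1$
$o{\left(R,A \right)} = -7 - R$ ($o{\left(R,A \right)} = - (7 + R) = -7 - R$)
$L{\left(D \right)} = \frac{2 D}{30 + D}$
$L{\left(1 \right)} - o{\left(-161,x{\left(-2 \right)} \right)} = 2 \cdot 1 \frac{1}{30 + 1} - \left(-7 - -161\right) = 2 \cdot 1 \cdot \frac{1}{31} - \left(-7 + 161\right) = 2 \cdot 1 \cdot \frac{1}{31} - 154 = \frac{2}{31} - 154 = - \frac{4772}{31}$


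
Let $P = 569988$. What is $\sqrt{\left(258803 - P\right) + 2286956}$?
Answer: $\sqrt{1975771} \approx 1405.6$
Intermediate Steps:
$\sqrt{\left(258803 - P\right) + 2286956} = \sqrt{\left(258803 - 569988\right) + 2286956} = \sqrt{-311185 + 2286956} = \sqrt{1975771}$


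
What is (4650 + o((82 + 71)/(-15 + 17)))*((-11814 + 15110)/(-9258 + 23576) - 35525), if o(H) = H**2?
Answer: -10683805630443/28636 ≈ -3.7309e+8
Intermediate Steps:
(4650 + o((82 + 71)/(-15 + 17)))*((-11814 + 15110)/(-9258 + 23576) - 35525) = (4650 + ((82 + 71)/(-15 + 17))**2)*((-11814 + 15110)/(-9258 + 23576) - 35525) = (4650 + (153/2)**2)*(3296/14318 - 35525) = (4650 + (153*(1/2))**2)*(3296*(1/14318) - 35525) = (4650 + (153/2)**2)*(1648/7159 - 35525) = (4650 + 23409/4)*(-254321827/7159) = (42009/4)*(-254321827/7159) = -10683805630443/28636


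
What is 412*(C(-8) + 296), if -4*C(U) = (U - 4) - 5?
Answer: 123703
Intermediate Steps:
C(U) = 9/4 - U/4 (C(U) = -((U - 4) - 5)/4 = -((-4 + U) - 5)/4 = -(-9 + U)/4 = 9/4 - U/4)
412*(C(-8) + 296) = 412*((9/4 - ¼*(-8)) + 296) = 412*((9/4 + 2) + 296) = 412*(17/4 + 296) = 412*(1201/4) = 123703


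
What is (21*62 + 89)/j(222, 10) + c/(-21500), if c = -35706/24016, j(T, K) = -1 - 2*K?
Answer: -359116877087/5421612000 ≈ -66.238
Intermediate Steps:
c = -17853/12008 (c = -35706*1/24016 = -17853/12008 ≈ -1.4868)
(21*62 + 89)/j(222, 10) + c/(-21500) = (21*62 + 89)/(-1 - 2*10) - 17853/12008/(-21500) = (1302 + 89)/(-1 - 20) - 17853/12008*(-1/21500) = 1391/(-21) + 17853/258172000 = 1391*(-1/21) + 17853/258172000 = -1391/21 + 17853/258172000 = -359116877087/5421612000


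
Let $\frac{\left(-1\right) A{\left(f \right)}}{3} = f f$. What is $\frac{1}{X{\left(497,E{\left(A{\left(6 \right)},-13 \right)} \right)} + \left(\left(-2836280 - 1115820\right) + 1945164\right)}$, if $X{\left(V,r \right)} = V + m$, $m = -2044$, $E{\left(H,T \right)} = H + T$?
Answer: $- \frac{1}{2008483} \approx -4.9789 \cdot 10^{-7}$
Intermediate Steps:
$A{\left(f \right)} = - 3 f^{2}$ ($A{\left(f \right)} = - 3 f f = - 3 f^{2}$)
$X{\left(V,r \right)} = -2044 + V$ ($X{\left(V,r \right)} = V - 2044 = -2044 + V$)
$\frac{1}{X{\left(497,E{\left(A{\left(6 \right)},-13 \right)} \right)} + \left(\left(-2836280 - 1115820\right) + 1945164\right)} = \frac{1}{\left(-2044 + 497\right) + \left(\left(-2836280 - 1115820\right) + 1945164\right)} = \frac{1}{-1547 + \left(-3952100 + 1945164\right)} = \frac{1}{-1547 - 2006936} = \frac{1}{-2008483} = - \frac{1}{2008483}$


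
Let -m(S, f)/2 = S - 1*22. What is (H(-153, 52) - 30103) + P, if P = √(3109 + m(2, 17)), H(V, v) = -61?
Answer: -30164 + √3149 ≈ -30108.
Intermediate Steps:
m(S, f) = 44 - 2*S (m(S, f) = -2*(S - 1*22) = -2*(S - 22) = -2*(-22 + S) = 44 - 2*S)
P = √3149 (P = √(3109 + (44 - 2*2)) = √(3109 + (44 - 4)) = √(3109 + 40) = √3149 ≈ 56.116)
(H(-153, 52) - 30103) + P = (-61 - 30103) + √3149 = -30164 + √3149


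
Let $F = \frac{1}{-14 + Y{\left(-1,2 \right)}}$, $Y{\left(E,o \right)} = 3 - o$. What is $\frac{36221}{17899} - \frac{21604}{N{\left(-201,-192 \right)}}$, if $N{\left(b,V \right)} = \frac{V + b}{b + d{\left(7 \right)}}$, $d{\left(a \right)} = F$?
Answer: $- \frac{1010622596455}{91445991} \approx -11052.0$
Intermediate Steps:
$F = - \frac{1}{13}$ ($F = \frac{1}{-14 + \left(3 - 2\right)} = \frac{1}{-14 + 1} = \frac{1}{-13} = - \frac{1}{13} \approx -0.076923$)
$d{\left(a \right)} = - \frac{1}{13}$
$N{\left(b,V \right)} = \frac{V + b}{- \frac{1}{13} + b}$ ($N{\left(b,V \right)} = \frac{V + b}{b - \frac{1}{13}} = \frac{V + b}{- \frac{1}{13} + b}$)
$\frac{36221}{17899} - \frac{21604}{N{\left(-201,-192 \right)}} = \frac{36221}{17899} - \frac{21604}{13 \frac{1}{-1 + 13 \left(-201\right)} \left(-192 - 201\right)} = 36221 \cdot \frac{1}{17899} - \frac{21604}{13 \frac{1}{-1 - 2613} \left(-393\right)} = \frac{36221}{17899} - \frac{21604}{13 \frac{1}{-2614} \left(-393\right)} = \frac{36221}{17899} - \frac{21604}{13 \left(- \frac{1}{2614}\right) \left(-393\right)} = \frac{36221}{17899} - \frac{21604}{\frac{5109}{2614}} = \frac{36221}{17899} - \frac{56472856}{5109} = - \frac{1010622596455}{91445991}$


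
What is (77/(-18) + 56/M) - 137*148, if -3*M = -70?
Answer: -1825009/90 ≈ -20278.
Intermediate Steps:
M = 70/3 (M = -1/3*(-70) = 70/3 ≈ 23.333)
(77/(-18) + 56/M) - 137*148 = (77/(-18) + 56/(70/3)) - 137*148 = (77*(-1/18) + 56*(3/70)) - 20276 = (-77/18 + 12/5) - 20276 = -169/90 - 20276 = -1825009/90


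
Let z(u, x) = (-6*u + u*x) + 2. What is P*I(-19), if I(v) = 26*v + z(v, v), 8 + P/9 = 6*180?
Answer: -164016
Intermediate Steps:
P = 9648 (P = -72 + 9*(6*180) = -72 + 9*1080 = -72 + 9720 = 9648)
z(u, x) = 2 - 6*u + u*x
I(v) = 2 + v² + 20*v (I(v) = 26*v + (2 - 6*v + v*v) = 26*v + (2 - 6*v + v²) = 26*v + (2 + v² - 6*v) = 2 + v² + 20*v)
P*I(-19) = 9648*(2 + (-19)² + 20*(-19)) = 9648*(2 + 361 - 380) = 9648*(-17) = -164016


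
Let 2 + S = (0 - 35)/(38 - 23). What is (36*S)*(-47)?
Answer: 7332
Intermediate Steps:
S = -13/3 (S = -2 + (0 - 35)/(38 - 23) = -2 - 35/15 = -2 - 35*1/15 = -2 - 7/3 = -13/3 ≈ -4.3333)
(36*S)*(-47) = (36*(-13/3))*(-47) = -156*(-47) = 7332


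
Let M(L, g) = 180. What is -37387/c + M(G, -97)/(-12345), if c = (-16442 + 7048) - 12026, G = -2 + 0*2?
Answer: 4358923/2518380 ≈ 1.7308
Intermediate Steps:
G = -2 (G = -2 + 0 = -2)
c = -21420 (c = -9394 - 12026 = -21420)
-37387/c + M(G, -97)/(-12345) = -37387/(-21420) + 180/(-12345) = -37387*(-1/21420) + 180*(-1/12345) = 5341/3060 - 12/823 = 4358923/2518380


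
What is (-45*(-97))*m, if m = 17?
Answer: 74205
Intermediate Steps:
(-45*(-97))*m = -45*(-97)*17 = 4365*17 = 74205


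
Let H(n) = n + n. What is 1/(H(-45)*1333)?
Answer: -1/119970 ≈ -8.3354e-6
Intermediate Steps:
H(n) = 2*n
1/(H(-45)*1333) = 1/((2*(-45))*1333) = 1/(-90*1333) = 1/(-119970) = -1/119970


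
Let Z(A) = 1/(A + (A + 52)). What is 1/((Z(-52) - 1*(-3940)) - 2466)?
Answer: 52/76647 ≈ 0.00067843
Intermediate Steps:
Z(A) = 1/(52 + 2*A) (Z(A) = 1/(A + (52 + A)) = 1/(52 + 2*A))
1/((Z(-52) - 1*(-3940)) - 2466) = 1/((1/(2*(26 - 52)) - 1*(-3940)) - 2466) = 1/(((½)/(-26) + 3940) - 2466) = 1/(((½)*(-1/26) + 3940) - 2466) = 1/((-1/52 + 3940) - 2466) = 1/(204879/52 - 2466) = 1/(76647/52) = 52/76647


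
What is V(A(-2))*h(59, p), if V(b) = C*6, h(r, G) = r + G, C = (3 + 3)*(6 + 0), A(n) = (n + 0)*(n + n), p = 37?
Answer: 20736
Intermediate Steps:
A(n) = 2*n² (A(n) = n*(2*n) = 2*n²)
C = 36 (C = 6*6 = 36)
h(r, G) = G + r
V(b) = 216 (V(b) = 36*6 = 216)
V(A(-2))*h(59, p) = 216*(37 + 59) = 216*96 = 20736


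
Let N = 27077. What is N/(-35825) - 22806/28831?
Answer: -1597681937/1032870575 ≈ -1.5468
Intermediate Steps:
N/(-35825) - 22806/28831 = 27077/(-35825) - 22806/28831 = 27077*(-1/35825) - 22806*1/28831 = -27077/35825 - 22806/28831 = -1597681937/1032870575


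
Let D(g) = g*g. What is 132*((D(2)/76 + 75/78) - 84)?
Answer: -2705670/247 ≈ -10954.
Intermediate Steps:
D(g) = g²
132*((D(2)/76 + 75/78) - 84) = 132*((2²/76 + 75/78) - 84) = 132*((4*(1/76) + 75*(1/78)) - 84) = 132*((1/19 + 25/26) - 84) = 132*(501/494 - 84) = 132*(-40995/494) = -2705670/247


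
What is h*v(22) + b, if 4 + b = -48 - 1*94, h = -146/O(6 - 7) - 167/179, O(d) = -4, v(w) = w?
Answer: 113929/179 ≈ 636.47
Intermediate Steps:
h = 12733/358 (h = -146/(-4) - 167/179 = -146*(-¼) - 167*1/179 = 73/2 - 167/179 = 12733/358 ≈ 35.567)
b = -146 (b = -4 + (-48 - 1*94) = -4 + (-48 - 94) = -4 - 142 = -146)
h*v(22) + b = (12733/358)*22 - 146 = 140063/179 - 146 = 113929/179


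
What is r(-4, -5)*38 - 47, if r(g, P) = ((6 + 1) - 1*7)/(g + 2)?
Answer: -47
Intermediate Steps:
r(g, P) = 0 (r(g, P) = (7 - 7)/(2 + g) = 0/(2 + g) = 0)
r(-4, -5)*38 - 47 = 0*38 - 47 = 0 - 47 = -47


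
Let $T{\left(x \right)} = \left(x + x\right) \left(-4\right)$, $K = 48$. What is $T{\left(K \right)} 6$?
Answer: $-2304$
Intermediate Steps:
$T{\left(x \right)} = - 8 x$ ($T{\left(x \right)} = 2 x \left(-4\right) = - 8 x$)
$T{\left(K \right)} 6 = \left(-8\right) 48 \cdot 6 = \left(-384\right) 6 = -2304$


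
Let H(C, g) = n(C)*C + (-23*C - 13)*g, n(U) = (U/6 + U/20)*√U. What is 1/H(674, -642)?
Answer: 1120570875/10427016764409017 - 22145955*√674/20854033528818034 ≈ 7.9898e-8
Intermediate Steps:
n(U) = 13*U^(3/2)/60 (n(U) = (U*(⅙) + U*(1/20))*√U = (U/6 + U/20)*√U = (13*U/60)*√U = 13*U^(3/2)/60)
H(C, g) = 13*C^(5/2)/60 + g*(-13 - 23*C) (H(C, g) = (13*C^(3/2)/60)*C + (-23*C - 13)*g = 13*C^(5/2)/60 + (-13 - 23*C)*g = 13*C^(5/2)/60 + g*(-13 - 23*C))
1/H(674, -642) = 1/(-13*(-642) + 13*674^(5/2)/60 - 23*674*(-642)) = 1/(8346 + 13*(454276*√674)/60 + 9952284) = 1/(8346 + 1476397*√674/15 + 9952284) = 1/(9960630 + 1476397*√674/15)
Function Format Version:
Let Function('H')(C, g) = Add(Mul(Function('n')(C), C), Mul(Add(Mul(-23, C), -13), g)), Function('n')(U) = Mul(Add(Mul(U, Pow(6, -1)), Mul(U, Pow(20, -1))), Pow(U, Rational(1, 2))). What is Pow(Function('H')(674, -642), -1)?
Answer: Add(Rational(1120570875, 10427016764409017), Mul(Rational(-22145955, 20854033528818034), Pow(674, Rational(1, 2)))) ≈ 7.9898e-8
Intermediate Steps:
Function('n')(U) = Mul(Rational(13, 60), Pow(U, Rational(3, 2))) (Function('n')(U) = Mul(Add(Mul(U, Rational(1, 6)), Mul(U, Rational(1, 20))), Pow(U, Rational(1, 2))) = Mul(Add(Mul(Rational(1, 6), U), Mul(Rational(1, 20), U)), Pow(U, Rational(1, 2))) = Mul(Mul(Rational(13, 60), U), Pow(U, Rational(1, 2))) = Mul(Rational(13, 60), Pow(U, Rational(3, 2))))
Function('H')(C, g) = Add(Mul(Rational(13, 60), Pow(C, Rational(5, 2))), Mul(g, Add(-13, Mul(-23, C)))) (Function('H')(C, g) = Add(Mul(Mul(Rational(13, 60), Pow(C, Rational(3, 2))), C), Mul(Add(Mul(-23, C), -13), g)) = Add(Mul(Rational(13, 60), Pow(C, Rational(5, 2))), Mul(Add(-13, Mul(-23, C)), g)) = Add(Mul(Rational(13, 60), Pow(C, Rational(5, 2))), Mul(g, Add(-13, Mul(-23, C)))))
Pow(Function('H')(674, -642), -1) = Pow(Add(Mul(-13, -642), Mul(Rational(13, 60), Pow(674, Rational(5, 2))), Mul(-23, 674, -642)), -1) = Pow(Add(8346, Mul(Rational(13, 60), Mul(454276, Pow(674, Rational(1, 2)))), 9952284), -1) = Pow(Add(8346, Mul(Rational(1476397, 15), Pow(674, Rational(1, 2))), 9952284), -1) = Pow(Add(9960630, Mul(Rational(1476397, 15), Pow(674, Rational(1, 2)))), -1)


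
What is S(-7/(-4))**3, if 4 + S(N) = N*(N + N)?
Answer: 4913/512 ≈ 9.5957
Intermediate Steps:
S(N) = -4 + 2*N**2 (S(N) = -4 + N*(N + N) = -4 + N*(2*N) = -4 + 2*N**2)
S(-7/(-4))**3 = (-4 + 2*(-7/(-4))**2)**3 = (-4 + 2*(-7*(-1/4))**2)**3 = (-4 + 2*(7/4)**2)**3 = (-4 + 2*(49/16))**3 = (-4 + 49/8)**3 = (17/8)**3 = 4913/512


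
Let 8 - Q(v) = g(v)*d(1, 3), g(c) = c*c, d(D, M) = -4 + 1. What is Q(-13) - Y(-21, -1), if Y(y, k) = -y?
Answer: 494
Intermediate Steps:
d(D, M) = -3
g(c) = c²
Q(v) = 8 + 3*v² (Q(v) = 8 - v²*(-3) = 8 - (-3)*v² = 8 + 3*v²)
Q(-13) - Y(-21, -1) = (8 + 3*(-13)²) - (-1)*(-21) = (8 + 3*169) - 1*21 = (8 + 507) - 21 = 515 - 21 = 494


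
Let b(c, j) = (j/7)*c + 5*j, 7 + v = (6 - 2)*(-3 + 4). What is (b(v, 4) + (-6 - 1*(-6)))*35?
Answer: 640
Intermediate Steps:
v = -3 (v = -7 + (6 - 2)*(-3 + 4) = -7 + 4*1 = -7 + 4 = -3)
b(c, j) = 5*j + c*j/7 (b(c, j) = (j*(1/7))*c + 5*j = (j/7)*c + 5*j = c*j/7 + 5*j = 5*j + c*j/7)
(b(v, 4) + (-6 - 1*(-6)))*35 = ((1/7)*4*(35 - 3) + (-6 - 1*(-6)))*35 = ((1/7)*4*32 + (-6 + 6))*35 = (128/7 + 0)*35 = (128/7)*35 = 640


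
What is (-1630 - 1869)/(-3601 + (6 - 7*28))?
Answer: 3499/3791 ≈ 0.92298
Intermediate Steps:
(-1630 - 1869)/(-3601 + (6 - 7*28)) = -3499/(-3601 + (6 - 196)) = -3499/(-3601 - 190) = -3499/(-3791) = -3499*(-1/3791) = 3499/3791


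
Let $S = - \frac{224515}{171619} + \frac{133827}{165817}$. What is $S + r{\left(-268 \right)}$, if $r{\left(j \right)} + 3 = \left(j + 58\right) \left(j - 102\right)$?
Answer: $\frac{2211036284886089}{28457347723} \approx 77697.0$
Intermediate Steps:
$r{\left(j \right)} = -3 + \left(-102 + j\right) \left(58 + j\right)$ ($r{\left(j \right)} = -3 + \left(j + 58\right) \left(j - 102\right) = -3 + \left(58 + j\right) \left(-102 + j\right) = -3 + \left(-102 + j\right) \left(58 + j\right)$)
$S = - \frac{14261147842}{28457347723}$ ($S = \left(-224515\right) \frac{1}{171619} + 133827 \cdot \frac{1}{165817} = - \frac{224515}{171619} + \frac{133827}{165817} = - \frac{14261147842}{28457347723} \approx -0.50114$)
$S + r{\left(-268 \right)} = - \frac{14261147842}{28457347723} - \left(-5873 - 71824\right) = - \frac{14261147842}{28457347723} + \left(-5919 + 71824 + 11792\right) = - \frac{14261147842}{28457347723} + 77697 = \frac{2211036284886089}{28457347723}$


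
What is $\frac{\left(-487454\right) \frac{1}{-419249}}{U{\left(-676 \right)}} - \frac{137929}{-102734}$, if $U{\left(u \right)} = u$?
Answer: $\frac{4880087542220}{3639510211727} \approx 1.3409$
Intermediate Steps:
$\frac{\left(-487454\right) \frac{1}{-419249}}{U{\left(-676 \right)}} - \frac{137929}{-102734} = \frac{\left(-487454\right) \frac{1}{-419249}}{-676} - \frac{137929}{-102734} = \left(-487454\right) \left(- \frac{1}{419249}\right) \left(- \frac{1}{676}\right) - - \frac{137929}{102734} = \frac{487454}{419249} \left(- \frac{1}{676}\right) + \frac{137929}{102734} = - \frac{243727}{141706162} + \frac{137929}{102734} = \frac{4880087542220}{3639510211727}$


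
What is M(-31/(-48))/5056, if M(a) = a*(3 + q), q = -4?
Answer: -31/242688 ≈ -0.00012774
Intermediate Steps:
M(a) = -a (M(a) = a*(3 - 4) = a*(-1) = -a)
M(-31/(-48))/5056 = -(-31)/(-48)/5056 = -(-31)*(-1)/48*(1/5056) = -1*31/48*(1/5056) = -31/48*1/5056 = -31/242688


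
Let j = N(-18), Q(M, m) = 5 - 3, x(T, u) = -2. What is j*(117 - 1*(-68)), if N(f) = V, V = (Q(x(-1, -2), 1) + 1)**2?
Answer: 1665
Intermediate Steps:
Q(M, m) = 2
V = 9 (V = (2 + 1)**2 = 3**2 = 9)
N(f) = 9
j = 9
j*(117 - 1*(-68)) = 9*(117 - 1*(-68)) = 9*(117 + 68) = 9*185 = 1665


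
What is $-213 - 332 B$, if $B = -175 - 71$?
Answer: $81459$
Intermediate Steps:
$B = -246$
$-213 - 332 B = -213 - -81672 = -213 + 81672 = 81459$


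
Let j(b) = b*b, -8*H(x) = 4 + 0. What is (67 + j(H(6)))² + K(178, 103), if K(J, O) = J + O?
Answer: 76857/16 ≈ 4803.6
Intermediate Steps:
H(x) = -½ (H(x) = -(4 + 0)/8 = -⅛*4 = -½)
j(b) = b²
(67 + j(H(6)))² + K(178, 103) = (67 + (-½)²)² + (178 + 103) = (67 + ¼)² + 281 = (269/4)² + 281 = 72361/16 + 281 = 76857/16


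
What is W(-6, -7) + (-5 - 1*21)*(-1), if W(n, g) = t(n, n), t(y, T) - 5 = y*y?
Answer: 67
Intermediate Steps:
t(y, T) = 5 + y**2 (t(y, T) = 5 + y*y = 5 + y**2)
W(n, g) = 5 + n**2
W(-6, -7) + (-5 - 1*21)*(-1) = (5 + (-6)**2) + (-5 - 1*21)*(-1) = (5 + 36) + (-5 - 21)*(-1) = 41 - 26*(-1) = 41 + 26 = 67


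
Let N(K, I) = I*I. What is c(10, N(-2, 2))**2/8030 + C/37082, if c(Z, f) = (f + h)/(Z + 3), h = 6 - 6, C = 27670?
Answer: 9387680053/12580717435 ≈ 0.74620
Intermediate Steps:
N(K, I) = I**2
h = 0
c(Z, f) = f/(3 + Z) (c(Z, f) = (f + 0)/(Z + 3) = f/(3 + Z))
c(10, N(-2, 2))**2/8030 + C/37082 = (2**2/(3 + 10))**2/8030 + 27670/37082 = (4/13)**2*(1/8030) + 27670*(1/37082) = (4*(1/13))**2*(1/8030) + 13835/18541 = (4/13)**2*(1/8030) + 13835/18541 = (16/169)*(1/8030) + 13835/18541 = 8/678535 + 13835/18541 = 9387680053/12580717435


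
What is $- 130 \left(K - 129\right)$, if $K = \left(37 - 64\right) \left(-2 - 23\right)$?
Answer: $-70980$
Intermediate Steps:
$K = 675$ ($K = \left(-27\right) \left(-25\right) = 675$)
$- 130 \left(K - 129\right) = - 130 \left(675 - 129\right) = \left(-130\right) 546 = -70980$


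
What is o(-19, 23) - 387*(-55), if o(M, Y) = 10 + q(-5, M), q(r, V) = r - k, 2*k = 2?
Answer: 21289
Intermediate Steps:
k = 1 (k = (1/2)*2 = 1)
q(r, V) = -1 + r (q(r, V) = r - 1*1 = r - 1 = -1 + r)
o(M, Y) = 4 (o(M, Y) = 10 + (-1 - 5) = 10 - 6 = 4)
o(-19, 23) - 387*(-55) = 4 - 387*(-55) = 4 + 21285 = 21289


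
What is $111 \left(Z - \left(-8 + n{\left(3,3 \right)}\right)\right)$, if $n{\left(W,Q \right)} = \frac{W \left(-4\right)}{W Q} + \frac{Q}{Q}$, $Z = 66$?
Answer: $8251$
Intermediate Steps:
$n{\left(W,Q \right)} = 1 - \frac{4}{Q}$ ($n{\left(W,Q \right)} = \frac{\left(-4\right) W}{Q W} + 1 = - 4 W \frac{1}{Q W} + 1 = - \frac{4}{Q} + 1 = 1 - \frac{4}{Q}$)
$111 \left(Z - \left(-8 + n{\left(3,3 \right)}\right)\right) = 111 \left(66 + \left(8 - \frac{-4 + 3}{3}\right)\right) = 111 \left(66 + \left(8 - \frac{1}{3} \left(-1\right)\right)\right) = 111 \left(66 + \left(8 - - \frac{1}{3}\right)\right) = 111 \left(66 + \left(8 + \frac{1}{3}\right)\right) = 111 \left(66 + \frac{25}{3}\right) = 111 \cdot \frac{223}{3} = 8251$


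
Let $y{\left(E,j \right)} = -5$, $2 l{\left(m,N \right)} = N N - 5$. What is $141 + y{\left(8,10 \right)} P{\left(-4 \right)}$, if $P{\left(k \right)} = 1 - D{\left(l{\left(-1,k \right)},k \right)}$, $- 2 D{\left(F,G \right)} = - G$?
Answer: $126$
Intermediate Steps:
$l{\left(m,N \right)} = - \frac{5}{2} + \frac{N^{2}}{2}$ ($l{\left(m,N \right)} = \frac{N N - 5}{2} = \frac{N^{2} - 5}{2} = \frac{-5 + N^{2}}{2} = - \frac{5}{2} + \frac{N^{2}}{2}$)
$D{\left(F,G \right)} = \frac{G}{2}$ ($D{\left(F,G \right)} = - \frac{\left(-1\right) G}{2} = \frac{G}{2}$)
$P{\left(k \right)} = 1 - \frac{k}{2}$
$141 + y{\left(8,10 \right)} P{\left(-4 \right)} = 141 - 5 \left(1 - -2\right) = 141 - 5 \left(1 + 2\right) = 141 - 15 = 126$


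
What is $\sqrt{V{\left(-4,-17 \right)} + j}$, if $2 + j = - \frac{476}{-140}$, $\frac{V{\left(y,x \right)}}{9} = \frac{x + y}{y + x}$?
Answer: $\frac{2 \sqrt{65}}{5} \approx 3.2249$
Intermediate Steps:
$V{\left(y,x \right)} = 9$ ($V{\left(y,x \right)} = 9 \frac{x + y}{y + x} = 9 \frac{x + y}{x + y} = 9 \cdot 1 = 9$)
$j = \frac{7}{5}$ ($j = -2 - \frac{476}{-140} = -2 - - \frac{17}{5} = -2 + \frac{17}{5} = \frac{7}{5} \approx 1.4$)
$\sqrt{V{\left(-4,-17 \right)} + j} = \sqrt{9 + \frac{7}{5}} = \sqrt{\frac{52}{5}} = \frac{2 \sqrt{65}}{5}$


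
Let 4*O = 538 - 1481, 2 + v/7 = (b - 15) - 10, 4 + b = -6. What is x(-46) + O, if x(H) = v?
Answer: -1979/4 ≈ -494.75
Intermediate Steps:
b = -10 (b = -4 - 6 = -10)
v = -259 (v = -14 + 7*((-10 - 15) - 10) = -14 + 7*(-25 - 10) = -14 + 7*(-35) = -14 - 245 = -259)
x(H) = -259
O = -943/4 (O = (538 - 1481)/4 = (1/4)*(-943) = -943/4 ≈ -235.75)
x(-46) + O = -259 - 943/4 = -1979/4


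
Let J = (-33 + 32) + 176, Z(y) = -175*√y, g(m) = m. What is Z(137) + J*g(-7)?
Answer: -1225 - 175*√137 ≈ -3273.3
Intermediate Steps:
J = 175 (J = -1 + 176 = 175)
Z(137) + J*g(-7) = -175*√137 + 175*(-7) = -175*√137 - 1225 = -1225 - 175*√137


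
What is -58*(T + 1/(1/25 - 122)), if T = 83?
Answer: -14676436/3049 ≈ -4813.5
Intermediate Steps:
-58*(T + 1/(1/25 - 122)) = -58*(83 + 1/(1/25 - 122)) = -58*(83 + 1/(-3049/25)) = -58*(83 - 25/3049) = -58*253042/3049 = -14676436/3049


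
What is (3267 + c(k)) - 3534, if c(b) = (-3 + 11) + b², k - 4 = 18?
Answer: 225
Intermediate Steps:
k = 22 (k = 4 + 18 = 22)
c(b) = 8 + b²
(3267 + c(k)) - 3534 = (3267 + (8 + 22²)) - 3534 = (3267 + (8 + 484)) - 3534 = (3267 + 492) - 3534 = 3759 - 3534 = 225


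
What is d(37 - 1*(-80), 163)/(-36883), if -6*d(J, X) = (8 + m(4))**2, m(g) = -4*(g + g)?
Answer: 96/36883 ≈ 0.0026028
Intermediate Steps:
m(g) = -8*g
d(J, X) = -96 (d(J, X) = -(8 - 8*4)**2/6 = -(8 - 32)**2/6 = -1/6*(-24)**2 = -1/6*576 = -96)
d(37 - 1*(-80), 163)/(-36883) = -96/(-36883) = -96*(-1/36883) = 96/36883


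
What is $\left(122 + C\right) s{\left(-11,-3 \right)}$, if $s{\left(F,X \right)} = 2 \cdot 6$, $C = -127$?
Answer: $-60$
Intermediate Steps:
$s{\left(F,X \right)} = 12$
$\left(122 + C\right) s{\left(-11,-3 \right)} = \left(122 - 127\right) 12 = \left(-5\right) 12 = -60$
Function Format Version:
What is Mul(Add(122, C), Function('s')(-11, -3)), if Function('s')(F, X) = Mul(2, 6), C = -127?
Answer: -60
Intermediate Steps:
Function('s')(F, X) = 12
Mul(Add(122, C), Function('s')(-11, -3)) = Mul(Add(122, -127), 12) = Mul(-5, 12) = -60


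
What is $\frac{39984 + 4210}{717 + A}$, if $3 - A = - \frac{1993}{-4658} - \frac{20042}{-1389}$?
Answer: $\frac{285933500628}{4562248727} \approx 62.674$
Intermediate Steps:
$A = - \frac{76714027}{6469962}$ ($A = 3 - \left(- \frac{1993}{-4658} - \frac{20042}{-1389}\right) = 3 - \left(\left(-1993\right) \left(- \frac{1}{4658}\right) - - \frac{20042}{1389}\right) = 3 - \left(\frac{1993}{4658} + \frac{20042}{1389}\right) = 3 - \frac{96123913}{6469962} = - \frac{76714027}{6469962} \approx -11.857$)
$\frac{39984 + 4210}{717 + A} = \frac{39984 + 4210}{717 - \frac{76714027}{6469962}} = \frac{44194}{\frac{4562248727}{6469962}} = 44194 \cdot \frac{6469962}{4562248727} = \frac{285933500628}{4562248727}$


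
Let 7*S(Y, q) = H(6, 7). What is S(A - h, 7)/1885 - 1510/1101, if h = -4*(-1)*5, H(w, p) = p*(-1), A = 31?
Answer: -2847451/2075385 ≈ -1.3720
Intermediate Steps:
H(w, p) = -p
h = 20 (h = 4*5 = 20)
S(Y, q) = -1 (S(Y, q) = (-1*7)/7 = (⅐)*(-7) = -1)
S(A - h, 7)/1885 - 1510/1101 = -1/1885 - 1510/1101 = -2847451/2075385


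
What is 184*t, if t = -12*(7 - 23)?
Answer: 35328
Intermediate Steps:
t = 192 (t = -12*(-16) = 192)
184*t = 184*192 = 35328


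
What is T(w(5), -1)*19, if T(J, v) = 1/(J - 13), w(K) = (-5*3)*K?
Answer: -19/88 ≈ -0.21591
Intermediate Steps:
w(K) = -15*K
T(J, v) = 1/(-13 + J)
T(w(5), -1)*19 = 19/(-13 - 15*5) = 19/(-13 - 75) = 19/(-88) = -1/88*19 = -19/88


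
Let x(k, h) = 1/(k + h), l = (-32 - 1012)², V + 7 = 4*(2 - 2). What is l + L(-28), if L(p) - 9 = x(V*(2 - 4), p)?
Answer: 15259229/14 ≈ 1.0899e+6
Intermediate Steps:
V = -7 (V = -7 + 4*(2 - 2) = -7 + 4*0 = -7 + 0 = -7)
l = 1089936 (l = (-1044)² = 1089936)
x(k, h) = 1/(h + k)
L(p) = 9 + 1/(14 + p) (L(p) = 9 + 1/(p - 7*(2 - 4)) = 9 + 1/(p - 7*(-2)) = 9 + 1/(p + 14) = 9 + 1/(14 + p))
l + L(-28) = 1089936 + (127 + 9*(-28))/(14 - 28) = 1089936 + (127 - 252)/(-14) = 1089936 - 1/14*(-125) = 1089936 + 125/14 = 15259229/14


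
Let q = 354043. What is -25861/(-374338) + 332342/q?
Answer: 133564145619/132531748534 ≈ 1.0078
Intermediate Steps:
-25861/(-374338) + 332342/q = -25861/(-374338) + 332342/354043 = -25861*(-1/374338) + 332342*(1/354043) = 25861/374338 + 332342/354043 = 133564145619/132531748534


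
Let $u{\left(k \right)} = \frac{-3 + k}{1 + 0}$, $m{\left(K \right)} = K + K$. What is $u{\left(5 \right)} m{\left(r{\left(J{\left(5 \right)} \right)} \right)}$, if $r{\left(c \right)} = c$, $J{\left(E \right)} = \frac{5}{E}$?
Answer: $4$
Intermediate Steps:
$m{\left(K \right)} = 2 K$
$u{\left(k \right)} = -3 + k$ ($u{\left(k \right)} = \frac{-3 + k}{1} = \left(-3 + k\right) 1 = -3 + k$)
$u{\left(5 \right)} m{\left(r{\left(J{\left(5 \right)} \right)} \right)} = \left(-3 + 5\right) 2 \cdot \frac{5}{5} = 2 \cdot 2 \cdot 5 \cdot \frac{1}{5} = 2 \cdot 2 \cdot 1 = 2 \cdot 2 = 4$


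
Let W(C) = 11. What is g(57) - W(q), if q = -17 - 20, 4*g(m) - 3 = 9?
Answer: -8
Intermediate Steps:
g(m) = 3 (g(m) = 3/4 + (1/4)*9 = 3/4 + 9/4 = 3)
q = -37
g(57) - W(q) = 3 - 1*11 = 3 - 11 = -8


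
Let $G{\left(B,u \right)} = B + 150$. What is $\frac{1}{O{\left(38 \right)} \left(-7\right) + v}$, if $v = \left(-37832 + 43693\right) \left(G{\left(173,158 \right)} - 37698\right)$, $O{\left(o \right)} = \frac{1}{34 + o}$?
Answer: $- \frac{72}{15771951007} \approx -4.5651 \cdot 10^{-9}$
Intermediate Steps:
$G{\left(B,u \right)} = 150 + B$
$v = -219054875$ ($v = \left(-37832 + 43693\right) \left(\left(150 + 173\right) - 37698\right) = 5861 \left(323 - 37698\right) = 5861 \left(-37375\right) = -219054875$)
$\frac{1}{O{\left(38 \right)} \left(-7\right) + v} = \frac{1}{\frac{1}{34 + 38} \left(-7\right) - 219054875} = \frac{1}{\frac{1}{72} \left(-7\right) - 219054875} = \frac{1}{- \frac{7}{72} - 219054875} = \frac{1}{- \frac{15771951007}{72}} = - \frac{72}{15771951007}$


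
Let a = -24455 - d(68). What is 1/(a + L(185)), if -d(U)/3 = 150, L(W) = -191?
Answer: -1/24196 ≈ -4.1329e-5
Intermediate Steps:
d(U) = -450 (d(U) = -3*150 = -450)
a = -24005 (a = -24455 - 1*(-450) = -24455 + 450 = -24005)
1/(a + L(185)) = 1/(-24005 - 191) = 1/(-24196) = -1/24196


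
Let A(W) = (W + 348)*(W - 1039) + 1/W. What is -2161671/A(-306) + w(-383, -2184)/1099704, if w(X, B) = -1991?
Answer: 727388246778973/19009418461464 ≈ 38.265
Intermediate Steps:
A(W) = 1/W + (-1039 + W)*(348 + W) (A(W) = (348 + W)*(-1039 + W) + 1/W = (-1039 + W)*(348 + W) + 1/W = 1/W + (-1039 + W)*(348 + W))
-2161671/A(-306) + w(-383, -2184)/1099704 = -2161671/(-361572 + 1/(-306) + (-306)² - 691*(-306)) - 1991/1099704 = -2161671/(-361572 - 1/306 + 93636 + 211446) - 1991*1/1099704 = -2161671/(-17285941/306) - 1991/1099704 = -2161671*(-306/17285941) - 1991/1099704 = 661471326/17285941 - 1991/1099704 = 727388246778973/19009418461464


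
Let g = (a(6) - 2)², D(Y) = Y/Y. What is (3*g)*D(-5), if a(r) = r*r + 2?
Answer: 3888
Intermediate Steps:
a(r) = 2 + r² (a(r) = r² + 2 = 2 + r²)
D(Y) = 1
g = 1296 (g = ((2 + 6²) - 2)² = ((2 + 36) - 2)² = (38 - 2)² = 36² = 1296)
(3*g)*D(-5) = (3*1296)*1 = 3888*1 = 3888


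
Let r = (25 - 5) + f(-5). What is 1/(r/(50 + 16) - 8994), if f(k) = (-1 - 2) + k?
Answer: -11/98932 ≈ -0.00011119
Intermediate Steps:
f(k) = -3 + k
r = 12 (r = (25 - 5) + (-3 - 5) = 20 - 8 = 12)
1/(r/(50 + 16) - 8994) = 1/(12/(50 + 16) - 8994) = 1/(12/66 - 8994) = 1/(12*(1/66) - 8994) = 1/(2/11 - 8994) = 1/(-98932/11) = -11/98932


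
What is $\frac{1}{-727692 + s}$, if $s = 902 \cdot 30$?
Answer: $- \frac{1}{700632} \approx -1.4273 \cdot 10^{-6}$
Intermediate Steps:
$s = 27060$
$\frac{1}{-727692 + s} = \frac{1}{-727692 + 27060} = \frac{1}{-700632} = - \frac{1}{700632}$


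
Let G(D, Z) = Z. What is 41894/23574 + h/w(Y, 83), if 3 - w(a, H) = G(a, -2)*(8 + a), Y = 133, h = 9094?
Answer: 37720291/1119765 ≈ 33.686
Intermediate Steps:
w(a, H) = 19 + 2*a (w(a, H) = 3 - (-2)*(8 + a) = 3 - (-16 - 2*a) = 3 + (16 + 2*a) = 19 + 2*a)
41894/23574 + h/w(Y, 83) = 41894/23574 + 9094/(19 + 2*133) = 41894*(1/23574) + 9094/(19 + 266) = 20947/11787 + 9094/285 = 37720291/1119765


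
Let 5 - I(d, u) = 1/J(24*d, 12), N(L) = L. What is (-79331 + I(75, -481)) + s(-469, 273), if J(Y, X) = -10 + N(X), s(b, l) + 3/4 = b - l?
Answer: -320277/4 ≈ -80069.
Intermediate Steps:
s(b, l) = -¾ + b - l (s(b, l) = -¾ + (b - l) = -¾ + b - l)
J(Y, X) = -10 + X
I(d, u) = 9/2 (I(d, u) = 5 - 1/(-10 + 12) = 5 - 1/2 = 5 - 1*½ = 5 - ½ = 9/2)
(-79331 + I(75, -481)) + s(-469, 273) = (-79331 + 9/2) + (-¾ - 469 - 1*273) = -158653/2 + (-¾ - 469 - 273) = -158653/2 - 2971/4 = -320277/4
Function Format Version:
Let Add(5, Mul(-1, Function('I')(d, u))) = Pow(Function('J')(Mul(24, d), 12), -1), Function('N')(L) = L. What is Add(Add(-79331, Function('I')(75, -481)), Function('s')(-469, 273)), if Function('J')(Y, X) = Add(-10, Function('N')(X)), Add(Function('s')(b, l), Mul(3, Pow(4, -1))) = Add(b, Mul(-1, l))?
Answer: Rational(-320277, 4) ≈ -80069.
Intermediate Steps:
Function('s')(b, l) = Add(Rational(-3, 4), b, Mul(-1, l)) (Function('s')(b, l) = Add(Rational(-3, 4), Add(b, Mul(-1, l))) = Add(Rational(-3, 4), b, Mul(-1, l)))
Function('J')(Y, X) = Add(-10, X)
Function('I')(d, u) = Rational(9, 2) (Function('I')(d, u) = Add(5, Mul(-1, Pow(Add(-10, 12), -1))) = Add(5, Mul(-1, Pow(2, -1))) = Add(5, Mul(-1, Rational(1, 2))) = Add(5, Rational(-1, 2)) = Rational(9, 2))
Add(Add(-79331, Function('I')(75, -481)), Function('s')(-469, 273)) = Add(Add(-79331, Rational(9, 2)), Add(Rational(-3, 4), -469, Mul(-1, 273))) = Add(Rational(-158653, 2), Add(Rational(-3, 4), -469, -273)) = Add(Rational(-158653, 2), Rational(-2971, 4)) = Rational(-320277, 4)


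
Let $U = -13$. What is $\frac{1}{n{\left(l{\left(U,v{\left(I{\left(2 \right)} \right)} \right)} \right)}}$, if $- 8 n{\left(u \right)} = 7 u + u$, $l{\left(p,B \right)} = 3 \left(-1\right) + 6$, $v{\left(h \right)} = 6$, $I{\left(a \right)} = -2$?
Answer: $- \frac{1}{3} \approx -0.33333$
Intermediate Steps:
$l{\left(p,B \right)} = 3$ ($l{\left(p,B \right)} = -3 + 6 = 3$)
$n{\left(u \right)} = - u$ ($n{\left(u \right)} = - \frac{7 u + u}{8} = - \frac{8 u}{8} = - u$)
$\frac{1}{n{\left(l{\left(U,v{\left(I{\left(2 \right)} \right)} \right)} \right)}} = \frac{1}{\left(-1\right) 3} = \frac{1}{-3} = - \frac{1}{3}$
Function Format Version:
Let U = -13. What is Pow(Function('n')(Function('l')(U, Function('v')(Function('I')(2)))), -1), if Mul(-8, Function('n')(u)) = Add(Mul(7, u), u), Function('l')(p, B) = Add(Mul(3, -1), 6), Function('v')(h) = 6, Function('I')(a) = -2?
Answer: Rational(-1, 3) ≈ -0.33333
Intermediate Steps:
Function('l')(p, B) = 3 (Function('l')(p, B) = Add(-3, 6) = 3)
Function('n')(u) = Mul(-1, u) (Function('n')(u) = Mul(Rational(-1, 8), Add(Mul(7, u), u)) = Mul(Rational(-1, 8), Mul(8, u)) = Mul(-1, u))
Pow(Function('n')(Function('l')(U, Function('v')(Function('I')(2)))), -1) = Pow(Mul(-1, 3), -1) = Pow(-3, -1) = Rational(-1, 3)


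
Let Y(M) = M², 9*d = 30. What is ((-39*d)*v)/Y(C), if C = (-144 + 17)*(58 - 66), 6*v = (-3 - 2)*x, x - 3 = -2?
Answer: 325/3096768 ≈ 0.00010495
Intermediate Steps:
x = 1 (x = 3 - 2 = 1)
d = 10/3 (d = (⅑)*30 = 10/3 ≈ 3.3333)
v = -⅚ (v = ((-3 - 2)*1)/6 = (-5*1)/6 = (⅙)*(-5) = -⅚ ≈ -0.83333)
C = 1016 (C = -127*(-8) = 1016)
((-39*d)*v)/Y(C) = (-39*10/3*(-⅚))/(1016²) = -130*(-⅚)/1032256 = (325/3)*(1/1032256) = 325/3096768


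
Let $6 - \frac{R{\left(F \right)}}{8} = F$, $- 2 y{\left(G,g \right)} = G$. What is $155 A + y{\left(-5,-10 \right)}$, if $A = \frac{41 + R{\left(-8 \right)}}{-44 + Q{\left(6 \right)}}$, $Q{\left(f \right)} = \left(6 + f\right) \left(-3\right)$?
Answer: $- \frac{4703}{16} \approx -293.94$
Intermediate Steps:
$y{\left(G,g \right)} = - \frac{G}{2}$
$Q{\left(f \right)} = -18 - 3 f$
$R{\left(F \right)} = 48 - 8 F$
$A = - \frac{153}{80}$ ($A = \frac{41 + \left(48 - -64\right)}{-44 - 36} = \frac{41 + \left(48 + 64\right)}{-44 - 36} = \frac{41 + 112}{-44 - 36} = \frac{153}{-80} = 153 \left(- \frac{1}{80}\right) = - \frac{153}{80} \approx -1.9125$)
$155 A + y{\left(-5,-10 \right)} = 155 \left(- \frac{153}{80}\right) - - \frac{5}{2} = - \frac{4743}{16} + \frac{5}{2} = - \frac{4703}{16}$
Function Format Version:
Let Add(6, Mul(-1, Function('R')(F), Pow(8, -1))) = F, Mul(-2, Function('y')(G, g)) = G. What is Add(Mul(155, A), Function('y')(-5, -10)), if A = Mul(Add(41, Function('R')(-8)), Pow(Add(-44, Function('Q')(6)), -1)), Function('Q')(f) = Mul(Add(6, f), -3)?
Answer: Rational(-4703, 16) ≈ -293.94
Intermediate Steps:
Function('y')(G, g) = Mul(Rational(-1, 2), G)
Function('Q')(f) = Add(-18, Mul(-3, f))
Function('R')(F) = Add(48, Mul(-8, F))
A = Rational(-153, 80) (A = Mul(Add(41, Add(48, Mul(-8, -8))), Pow(Add(-44, Add(-18, Mul(-3, 6))), -1)) = Mul(Add(41, Add(48, 64)), Pow(Add(-44, Add(-18, -18)), -1)) = Mul(Add(41, 112), Pow(Add(-44, -36), -1)) = Mul(153, Pow(-80, -1)) = Mul(153, Rational(-1, 80)) = Rational(-153, 80) ≈ -1.9125)
Add(Mul(155, A), Function('y')(-5, -10)) = Add(Mul(155, Rational(-153, 80)), Mul(Rational(-1, 2), -5)) = Add(Rational(-4743, 16), Rational(5, 2)) = Rational(-4703, 16)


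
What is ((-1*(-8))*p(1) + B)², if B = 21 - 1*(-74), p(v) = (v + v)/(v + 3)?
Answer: 9801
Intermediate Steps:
p(v) = 2*v/(3 + v) (p(v) = (2*v)/(3 + v) = 2*v/(3 + v))
B = 95 (B = 21 + 74 = 95)
((-1*(-8))*p(1) + B)² = ((-1*(-8))*(2*1/(3 + 1)) + 95)² = (8*(2*1/4) + 95)² = (8*(2*1*(¼)) + 95)² = (8*(½) + 95)² = (4 + 95)² = 99² = 9801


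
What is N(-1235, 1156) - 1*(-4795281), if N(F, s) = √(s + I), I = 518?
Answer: 4795281 + 3*√186 ≈ 4.7953e+6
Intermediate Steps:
N(F, s) = √(518 + s) (N(F, s) = √(s + 518) = √(518 + s))
N(-1235, 1156) - 1*(-4795281) = √(518 + 1156) - 1*(-4795281) = √1674 + 4795281 = 3*√186 + 4795281 = 4795281 + 3*√186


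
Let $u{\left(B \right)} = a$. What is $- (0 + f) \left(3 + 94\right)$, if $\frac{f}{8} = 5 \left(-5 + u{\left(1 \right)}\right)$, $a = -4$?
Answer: $34920$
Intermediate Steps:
$u{\left(B \right)} = -4$
$f = -360$ ($f = 8 \cdot 5 \left(-5 - 4\right) = 8 \cdot 5 \left(-9\right) = 8 \left(-45\right) = -360$)
$- (0 + f) \left(3 + 94\right) = - (0 - 360) \left(3 + 94\right) = \left(-1\right) \left(-360\right) 97 = 360 \cdot 97 = 34920$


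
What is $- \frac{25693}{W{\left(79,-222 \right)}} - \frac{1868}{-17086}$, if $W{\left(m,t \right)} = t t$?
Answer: $- \frac{173464043}{421033212} \approx -0.412$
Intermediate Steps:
$W{\left(m,t \right)} = t^{2}$
$- \frac{25693}{W{\left(79,-222 \right)}} - \frac{1868}{-17086} = - \frac{25693}{\left(-222\right)^{2}} - \frac{1868}{-17086} = - \frac{25693}{49284} - - \frac{934}{8543} = \left(-25693\right) \frac{1}{49284} + \frac{934}{8543} = - \frac{25693}{49284} + \frac{934}{8543} = - \frac{173464043}{421033212}$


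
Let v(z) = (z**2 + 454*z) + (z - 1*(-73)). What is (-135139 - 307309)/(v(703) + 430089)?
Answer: -110612/311059 ≈ -0.35560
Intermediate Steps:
v(z) = 73 + z**2 + 455*z (v(z) = (z**2 + 454*z) + (z + 73) = (z**2 + 454*z) + (73 + z) = 73 + z**2 + 455*z)
(-135139 - 307309)/(v(703) + 430089) = (-135139 - 307309)/((73 + 703**2 + 455*703) + 430089) = -442448/((73 + 494209 + 319865) + 430089) = -442448/(814147 + 430089) = -442448/1244236 = -442448*1/1244236 = -110612/311059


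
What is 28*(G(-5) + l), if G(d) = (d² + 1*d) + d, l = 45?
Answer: 1680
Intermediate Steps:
G(d) = d² + 2*d (G(d) = (d² + d) + d = (d + d²) + d = d² + 2*d)
28*(G(-5) + l) = 28*(-5*(2 - 5) + 45) = 28*(-5*(-3) + 45) = 28*(15 + 45) = 28*60 = 1680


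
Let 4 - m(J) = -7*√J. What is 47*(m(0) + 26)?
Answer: 1410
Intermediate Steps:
m(J) = 4 + 7*√J (m(J) = 4 - (-7)*√J = 4 + 7*√J)
47*(m(0) + 26) = 47*((4 + 7*√0) + 26) = 47*((4 + 7*0) + 26) = 47*((4 + 0) + 26) = 47*(4 + 26) = 47*30 = 1410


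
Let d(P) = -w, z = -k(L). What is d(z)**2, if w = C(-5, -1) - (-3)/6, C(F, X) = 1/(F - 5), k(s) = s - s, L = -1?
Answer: 4/25 ≈ 0.16000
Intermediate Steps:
k(s) = 0
C(F, X) = 1/(-5 + F)
w = 2/5 (w = 1/(-5 - 5) - (-3)/6 = 1/(-10) - (-3)/6 = -1/10 - 1*(-1/2) = -1/10 + 1/2 = 2/5 ≈ 0.40000)
z = 0 (z = -1*0 = 0)
d(P) = -2/5 (d(P) = -1*2/5 = -2/5)
d(z)**2 = (-2/5)**2 = 4/25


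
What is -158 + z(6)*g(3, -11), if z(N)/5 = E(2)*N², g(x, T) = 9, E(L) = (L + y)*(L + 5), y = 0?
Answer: 22522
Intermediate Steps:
E(L) = L*(5 + L) (E(L) = (L + 0)*(L + 5) = L*(5 + L))
z(N) = 70*N² (z(N) = 5*((2*(5 + 2))*N²) = 5*((2*7)*N²) = 5*(14*N²) = 70*N²)
-158 + z(6)*g(3, -11) = -158 + (70*6²)*9 = -158 + (70*36)*9 = -158 + 2520*9 = -158 + 22680 = 22522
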